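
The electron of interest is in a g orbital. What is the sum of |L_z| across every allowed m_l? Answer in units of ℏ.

Σ|L_z| = 20 ℏ

For a g orbital, l = 4.
The allowed m_l values are -4, -3, -2, -1, 0, 1, 2, 3, 4.
Σ|m_l| = 2·4(4+1)/2 = 20.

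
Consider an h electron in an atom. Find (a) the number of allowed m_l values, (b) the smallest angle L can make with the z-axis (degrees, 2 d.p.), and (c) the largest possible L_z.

11 values; θ_min ≈ 24.09°; L_z,max = 5ℏ

An h state has l = 5.
There are 2l+1 = 11 values of m_l.
cos θ_min = 5/√30, so θ_min ≈ 24.09°.
L_z,max = lℏ = 5ℏ.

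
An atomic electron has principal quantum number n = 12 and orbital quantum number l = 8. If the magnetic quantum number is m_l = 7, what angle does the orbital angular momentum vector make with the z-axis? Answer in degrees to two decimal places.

|L| = √(l(l+1)) ℏ = 6√2 ℏ.
L_z = m_l ℏ = 7ℏ.
cos θ = L_z/|L| = 7/√72, so θ ≈ 34.42°.

θ ≈ 34.42°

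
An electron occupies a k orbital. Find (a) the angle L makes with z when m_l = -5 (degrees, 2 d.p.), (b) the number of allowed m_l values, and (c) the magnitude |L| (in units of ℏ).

For a k orbital, l = 7.
For m_l = -5: cos θ = -5/√56, θ ≈ 131.92°.
There are 2l+1 = 15 values of m_l.
|L| = ℏ√(7·8) = 2√14 ℏ ≈ 7.483ℏ.

θ(m_l=-5) ≈ 131.92°; 15 values; |L| = 2√14 ℏ ≈ 7.483ℏ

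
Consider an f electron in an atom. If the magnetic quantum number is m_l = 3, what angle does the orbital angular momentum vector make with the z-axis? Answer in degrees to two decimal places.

θ ≈ 30.00°

F corresponds to l = 3.
|L| = √(l(l+1)) ℏ = 2√3 ℏ.
L_z = m_l ℏ = 3ℏ.
cos θ = L_z/|L| = 3/√12, so θ ≈ 30.00°.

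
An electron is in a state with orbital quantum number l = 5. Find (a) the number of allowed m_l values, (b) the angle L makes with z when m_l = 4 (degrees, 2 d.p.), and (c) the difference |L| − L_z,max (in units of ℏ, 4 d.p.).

There are 2l+1 = 11 values of m_l.
For m_l = 4: cos θ = 4/√30, θ ≈ 43.09°.
|L| − L_z,max = (√30 − 5)ℏ ≈ 0.4772ℏ.

11 values; θ(m_l=4) ≈ 43.09°; |L|−L_z,max ≈ 0.4772ℏ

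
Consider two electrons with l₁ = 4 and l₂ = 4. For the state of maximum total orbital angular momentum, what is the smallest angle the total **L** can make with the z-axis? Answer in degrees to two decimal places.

Angular momentum addition gives L = |l₁ − l₂|, …, l₁ + l₂.
So L can be 0, 1, 2, 3, 4, 5, 6, 7, 8.
The maximum is L = 8, with |L_tot| = ℏ√(8·9) = 6√2 ℏ.
The minimum angle with z is arccos(8/√72) ≈ 19.47°.

θ_min ≈ 19.47°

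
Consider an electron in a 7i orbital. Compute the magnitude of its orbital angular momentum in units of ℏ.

|L| = √42 ℏ ≈ 6.481ℏ

7i means n = 7, l = 6.
|L| = ℏ√(l(l+1)) = ℏ√(6·7) = √42 ℏ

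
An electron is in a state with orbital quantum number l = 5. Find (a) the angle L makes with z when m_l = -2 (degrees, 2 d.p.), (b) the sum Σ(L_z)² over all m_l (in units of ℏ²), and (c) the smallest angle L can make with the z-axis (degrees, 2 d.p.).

θ(m_l=-2) ≈ 111.42°; Σ(L_z)² = 110 ℏ²; θ_min ≈ 24.09°

For m_l = -2: cos θ = -2/√30, θ ≈ 111.42°.
Σ m_l² = 110, so Σ(L_z)² = 110 ℏ².
cos θ_min = 5/√30, so θ_min ≈ 24.09°.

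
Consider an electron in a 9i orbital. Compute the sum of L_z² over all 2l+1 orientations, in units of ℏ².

Σ(L_z)² = 182 ℏ²

For 9i, l = 6.
m_l ∈ {-6, -5, -4, -3, -2, -1, 0, 1, 2, 3, 4, 5, 6}.
Σ m_l² = 2·(1 + 4 + 9 + 16 + 25 + 36) = 182.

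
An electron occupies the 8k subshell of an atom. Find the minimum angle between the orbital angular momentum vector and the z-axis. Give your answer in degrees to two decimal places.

θ_min ≈ 20.70°

8k means n = 8, l = 7.
|L|² = l(l+1)ℏ² = 56ℏ², so |L| = 2√14 ℏ.
The smallest angle corresponds to the largest L_z, i.e. m_l = l = 7, giving L_z = 7ℏ.
cos θ_min = 7/√56, so θ_min ≈ 20.70°.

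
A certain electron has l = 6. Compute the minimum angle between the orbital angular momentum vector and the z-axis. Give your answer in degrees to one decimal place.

θ_min ≈ 22.2°

|L| = ℏ√(l(l+1)) = √42 ℏ.
The smallest angle corresponds to the largest L_z, i.e. m_l = l = 6, giving L_z = 6ℏ.
cos θ_min = 6/√42, so θ_min ≈ 22.2°.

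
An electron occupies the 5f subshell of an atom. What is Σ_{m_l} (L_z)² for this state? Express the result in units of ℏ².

Σ(L_z)² = 28 ℏ²

For 5f, l = 3.
m_l ∈ {-3, -2, -1, 0, 1, 2, 3}.
Summing m² from −3 to 3: Σ m_l² = 28.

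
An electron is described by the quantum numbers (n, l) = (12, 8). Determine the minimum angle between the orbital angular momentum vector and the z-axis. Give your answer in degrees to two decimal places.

θ_min ≈ 19.47°

|L| = √(l(l+1)) ℏ = 6√2 ℏ.
The smallest angle corresponds to the largest L_z, i.e. m_l = l = 8, giving L_z = 8ℏ.
cos θ_min = 8/√72, so θ_min ≈ 19.47°.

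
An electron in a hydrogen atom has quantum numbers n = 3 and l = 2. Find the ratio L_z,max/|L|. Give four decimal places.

|L| = √6 ℏ ≈ 2.4495ℏ, while L_z,max = lℏ = 2ℏ.
L_z,max/|L| = 2/√6 = 0.8165.

L_z,max/|L| = 0.8165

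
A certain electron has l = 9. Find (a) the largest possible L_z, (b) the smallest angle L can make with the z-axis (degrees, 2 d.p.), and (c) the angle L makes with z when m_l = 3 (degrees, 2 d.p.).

L_z,max = 9ℏ; θ_min ≈ 18.43°; θ(m_l=3) ≈ 71.57°

L_z,max = lℏ = 9ℏ.
cos θ_min = 9/√90, so θ_min ≈ 18.43°.
For m_l = 3: cos θ = 3/√90, θ ≈ 71.57°.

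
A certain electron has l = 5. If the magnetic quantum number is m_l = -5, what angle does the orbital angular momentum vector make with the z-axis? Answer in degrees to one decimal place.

|L|² = l(l+1)ℏ² = 30ℏ², so |L| = √30 ℏ.
L_z = m_l ℏ = −5ℏ.
cos θ = L_z/|L| = -5/√30, so θ ≈ 155.9°.

θ ≈ 155.9°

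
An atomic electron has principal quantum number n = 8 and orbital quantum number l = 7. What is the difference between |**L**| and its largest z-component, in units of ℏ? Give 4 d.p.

|L| − L_z,max ≈ 0.4833ℏ

|L| = 2√14 ℏ ≈ 7.4833ℏ, while L_z,max = lℏ = 7ℏ.
The difference is (2√14 − 7)ℏ ≈ 0.4833ℏ.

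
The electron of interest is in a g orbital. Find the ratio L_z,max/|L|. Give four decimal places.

The letter g corresponds to l = 4.
|L| = 2√5 ℏ ≈ 4.4721ℏ, while L_z,max = lℏ = 4ℏ.
L_z,max/|L| = 4/√20 = 0.8944.

L_z,max/|L| = 0.8944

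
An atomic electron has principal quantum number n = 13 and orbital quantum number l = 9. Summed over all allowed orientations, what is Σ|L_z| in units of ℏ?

m_l ∈ {-9, -8, -7, -6, -5, -4, -3, -2, -1, 0, 1, 2, 3, 4, 5, 6, 7, 8, 9}.
Σ|m_l| = 2(1+2+…+9) = 90.

Σ|L_z| = 90 ℏ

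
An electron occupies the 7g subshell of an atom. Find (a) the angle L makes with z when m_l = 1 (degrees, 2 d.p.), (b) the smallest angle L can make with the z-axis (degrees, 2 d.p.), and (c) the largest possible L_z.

θ(m_l=1) ≈ 77.08°; θ_min ≈ 26.57°; L_z,max = 4ℏ

For 7g, l = 4.
For m_l = 1: cos θ = 1/√20, θ ≈ 77.08°.
cos θ_min = 4/√20, so θ_min ≈ 26.57°.
L_z,max = lℏ = 4ℏ.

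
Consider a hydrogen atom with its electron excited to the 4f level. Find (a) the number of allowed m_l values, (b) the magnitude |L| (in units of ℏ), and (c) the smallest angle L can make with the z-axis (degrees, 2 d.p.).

The 4f level has l = 3.
There are 2l+1 = 7 values of m_l.
|L| = ℏ√(3·4) = 2√3 ℏ ≈ 3.464ℏ.
cos θ_min = 3/√12, so θ_min ≈ 30.00°.

7 values; |L| = 2√3 ℏ ≈ 3.464ℏ; θ_min ≈ 30.00°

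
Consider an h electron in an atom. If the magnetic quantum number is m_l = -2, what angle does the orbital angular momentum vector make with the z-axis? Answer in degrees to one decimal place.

For an h orbital, l = 5.
|L| = ℏ√(l(l+1)) = √30 ℏ.
L_z = m_l ℏ = −2ℏ.
cos θ = L_z/|L| = -2/√30, so θ ≈ 111.4°.

θ ≈ 111.4°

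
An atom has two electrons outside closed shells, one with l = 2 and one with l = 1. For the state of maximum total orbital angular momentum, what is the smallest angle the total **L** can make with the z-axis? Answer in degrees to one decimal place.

θ_min ≈ 30.0°

L runs from |2 − 1| = 1 to 2 + 1 = 3.
Allowed values: L = 1, 2, 3.
The maximum is L = 3, with |L_tot| = ℏ√(3·4) = 2√3 ℏ.
The minimum angle with z is arccos(3/√12) ≈ 30.0°.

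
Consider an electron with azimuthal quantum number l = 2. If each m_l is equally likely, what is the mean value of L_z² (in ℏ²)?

m_l ∈ {-2, -1, 0, 1, 2}.
⟨L_z²⟩ = ℏ²·l(l+1)/3 = 2ℏ².

⟨L_z²⟩ = 2 ℏ²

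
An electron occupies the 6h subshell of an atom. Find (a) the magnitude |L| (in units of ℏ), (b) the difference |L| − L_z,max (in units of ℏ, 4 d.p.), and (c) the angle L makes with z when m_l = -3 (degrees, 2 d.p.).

|L| = √30 ℏ ≈ 5.477ℏ; |L|−L_z,max ≈ 0.4772ℏ; θ(m_l=-3) ≈ 123.21°

6h means n = 6, l = 5.
|L| = ℏ√(5·6) = √30 ℏ ≈ 5.477ℏ.
|L| − L_z,max = (√30 − 5)ℏ ≈ 0.4772ℏ.
For m_l = -3: cos θ = -3/√30, θ ≈ 123.21°.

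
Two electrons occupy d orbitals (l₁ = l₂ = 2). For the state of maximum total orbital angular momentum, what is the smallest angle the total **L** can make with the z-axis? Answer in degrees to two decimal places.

θ_min ≈ 26.57°

By the triangle rule, |l₁ − l₂| ≤ L ≤ l₁ + l₂.
Allowed values: L = 0, 1, 2, 3, 4.
The maximum is L = 4, with |L_tot| = ℏ√(4·5) = 2√5 ℏ.
The minimum angle with z is arccos(4/√20) ≈ 26.57°.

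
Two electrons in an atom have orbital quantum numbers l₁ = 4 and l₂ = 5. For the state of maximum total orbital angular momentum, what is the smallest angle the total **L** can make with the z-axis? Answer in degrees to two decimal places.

The total orbital quantum number L ranges from |l₁ − l₂| to l₁ + l₂ in integer steps.
So L can be 1, 2, 3, 4, 5, 6, 7, 8, 9.
The maximum is L = 9, with |L_tot| = ℏ√(9·10) = 3√10 ℏ.
The minimum angle with z is arccos(9/√90) ≈ 18.43°.

θ_min ≈ 18.43°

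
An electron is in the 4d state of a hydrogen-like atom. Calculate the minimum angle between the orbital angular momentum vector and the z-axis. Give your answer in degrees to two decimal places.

θ_min ≈ 35.26°

The 4d subshell has l = 2.
|L| = ℏ√(l(l+1)) = √6 ℏ.
The smallest angle corresponds to the largest L_z, i.e. m_l = l = 2, giving L_z = 2ℏ.
cos θ_min = 2/√6, so θ_min ≈ 35.26°.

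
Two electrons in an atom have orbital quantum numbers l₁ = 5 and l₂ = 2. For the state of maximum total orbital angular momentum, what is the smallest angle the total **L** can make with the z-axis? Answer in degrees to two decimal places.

By the triangle rule, |l₁ − l₂| ≤ L ≤ l₁ + l₂.
L ∈ {3, 4, 5, 6, 7}.
The maximum is L = 7, with |L_tot| = ℏ√(7·8) = 2√14 ℏ.
The minimum angle with z is arccos(7/√56) ≈ 20.70°.

θ_min ≈ 20.70°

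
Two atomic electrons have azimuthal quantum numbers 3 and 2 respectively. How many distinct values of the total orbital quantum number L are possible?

By the triangle rule, |l₁ − l₂| ≤ L ≤ l₁ + l₂.
L ∈ {1, 2, 3, 4, 5}.
That is 5 values.

5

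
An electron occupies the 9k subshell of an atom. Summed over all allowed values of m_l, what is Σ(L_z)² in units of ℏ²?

For 9k, l = 7.
m_l ∈ {-7, -6, -5, -4, -3, -2, -1, 0, 1, 2, 3, 4, 5, 6, 7}.
Summing m² from −7 to 7: Σ m_l² = 280.

Σ(L_z)² = 280 ℏ²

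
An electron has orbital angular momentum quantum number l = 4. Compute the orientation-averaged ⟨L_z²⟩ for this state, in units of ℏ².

⟨L_z²⟩ = 6.667 ℏ²

m_l runs from −4 to 4, i.e. {-4, -3, -2, -1, 0, 1, 2, 3, 4}.
⟨L_z²⟩ = ℏ²·l(l+1)/3 = 6.667ℏ².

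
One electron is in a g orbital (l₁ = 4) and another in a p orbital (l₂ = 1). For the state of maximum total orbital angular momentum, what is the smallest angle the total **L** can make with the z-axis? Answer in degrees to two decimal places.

θ_min ≈ 24.09°

The total orbital quantum number L ranges from |l₁ − l₂| to l₁ + l₂ in integer steps.
So L can be 3, 4, 5.
The maximum is L = 5, with |L_tot| = ℏ√(5·6) = √30 ℏ.
The minimum angle with z is arccos(5/√30) ≈ 24.09°.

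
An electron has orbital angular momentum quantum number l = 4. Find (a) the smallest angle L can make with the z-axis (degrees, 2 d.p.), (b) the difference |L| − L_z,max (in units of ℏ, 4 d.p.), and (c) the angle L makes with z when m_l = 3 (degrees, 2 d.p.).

cos θ_min = 4/√20, so θ_min ≈ 26.57°.
|L| − L_z,max = (2√5 − 4)ℏ ≈ 0.4721ℏ.
For m_l = 3: cos θ = 3/√20, θ ≈ 47.87°.

θ_min ≈ 26.57°; |L|−L_z,max ≈ 0.4721ℏ; θ(m_l=3) ≈ 47.87°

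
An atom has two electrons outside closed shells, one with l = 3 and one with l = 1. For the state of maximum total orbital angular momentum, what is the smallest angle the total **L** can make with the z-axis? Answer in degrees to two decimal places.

θ_min ≈ 26.57°

The total orbital quantum number L ranges from |l₁ − l₂| to l₁ + l₂ in integer steps.
So L can be 2, 3, 4.
The maximum is L = 4, with |L_tot| = ℏ√(4·5) = 2√5 ℏ.
The minimum angle with z is arccos(4/√20) ≈ 26.57°.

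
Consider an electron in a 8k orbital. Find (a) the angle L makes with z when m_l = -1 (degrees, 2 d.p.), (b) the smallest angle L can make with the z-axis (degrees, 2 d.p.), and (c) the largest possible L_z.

θ(m_l=-1) ≈ 97.68°; θ_min ≈ 20.70°; L_z,max = 7ℏ

For 8k, l = 7.
For m_l = -1: cos θ = -1/√56, θ ≈ 97.68°.
cos θ_min = 7/√56, so θ_min ≈ 20.70°.
L_z,max = lℏ = 7ℏ.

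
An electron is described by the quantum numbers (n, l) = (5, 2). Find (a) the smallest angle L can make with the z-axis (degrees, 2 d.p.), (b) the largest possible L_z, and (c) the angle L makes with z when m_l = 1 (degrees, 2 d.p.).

θ_min ≈ 35.26°; L_z,max = 2ℏ; θ(m_l=1) ≈ 65.91°

cos θ_min = 2/√6, so θ_min ≈ 35.26°.
L_z,max = lℏ = 2ℏ.
For m_l = 1: cos θ = 1/√6, θ ≈ 65.91°.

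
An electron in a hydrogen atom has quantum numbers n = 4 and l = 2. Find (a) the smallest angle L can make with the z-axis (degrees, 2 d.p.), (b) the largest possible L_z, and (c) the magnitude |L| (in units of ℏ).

θ_min ≈ 35.26°; L_z,max = 2ℏ; |L| = √6 ℏ ≈ 2.449ℏ

cos θ_min = 2/√6, so θ_min ≈ 35.26°.
L_z,max = lℏ = 2ℏ.
|L| = ℏ√(2·3) = √6 ℏ ≈ 2.449ℏ.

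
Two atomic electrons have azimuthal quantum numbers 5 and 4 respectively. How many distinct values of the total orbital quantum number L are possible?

The total orbital quantum number L ranges from |l₁ − l₂| to l₁ + l₂ in integer steps.
Allowed values: L = 1, 2, 3, 4, 5, 6, 7, 8, 9.
That is 9 values.

9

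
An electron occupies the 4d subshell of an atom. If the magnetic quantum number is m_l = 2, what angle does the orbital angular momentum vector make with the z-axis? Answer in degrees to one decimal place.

θ ≈ 35.3°

The 4d subshell has l = 2.
|L|² = l(l+1)ℏ² = 6ℏ², so |L| = √6 ℏ.
L_z = m_l ℏ = 2ℏ.
cos θ = L_z/|L| = 2/√6, so θ ≈ 35.3°.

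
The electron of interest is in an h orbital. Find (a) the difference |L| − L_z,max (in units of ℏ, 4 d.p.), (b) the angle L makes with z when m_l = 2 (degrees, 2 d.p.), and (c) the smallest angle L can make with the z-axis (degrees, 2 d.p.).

For an h orbital, l = 5.
|L| − L_z,max = (√30 − 5)ℏ ≈ 0.4772ℏ.
For m_l = 2: cos θ = 2/√30, θ ≈ 68.58°.
cos θ_min = 5/√30, so θ_min ≈ 24.09°.

|L|−L_z,max ≈ 0.4772ℏ; θ(m_l=2) ≈ 68.58°; θ_min ≈ 24.09°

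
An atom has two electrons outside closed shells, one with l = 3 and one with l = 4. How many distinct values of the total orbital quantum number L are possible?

7

L runs from |3 − 4| = 1 to 3 + 4 = 7.
L ∈ {1, 2, 3, 4, 5, 6, 7}.
That is 7 values.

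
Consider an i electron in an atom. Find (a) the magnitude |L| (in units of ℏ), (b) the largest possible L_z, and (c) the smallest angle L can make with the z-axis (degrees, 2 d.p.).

The letter i corresponds to l = 6.
|L| = ℏ√(6·7) = √42 ℏ ≈ 6.481ℏ.
L_z,max = lℏ = 6ℏ.
cos θ_min = 6/√42, so θ_min ≈ 22.21°.

|L| = √42 ℏ ≈ 6.481ℏ; L_z,max = 6ℏ; θ_min ≈ 22.21°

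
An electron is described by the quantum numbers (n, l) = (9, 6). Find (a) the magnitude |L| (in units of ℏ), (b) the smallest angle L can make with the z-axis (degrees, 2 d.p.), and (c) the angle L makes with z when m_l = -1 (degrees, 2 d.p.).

|L| = √42 ℏ ≈ 6.481ℏ; θ_min ≈ 22.21°; θ(m_l=-1) ≈ 98.88°

|L| = ℏ√(6·7) = √42 ℏ ≈ 6.481ℏ.
cos θ_min = 6/√42, so θ_min ≈ 22.21°.
For m_l = -1: cos θ = -1/√42, θ ≈ 98.88°.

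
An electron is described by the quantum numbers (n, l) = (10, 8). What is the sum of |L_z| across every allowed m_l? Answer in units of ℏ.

Σ|L_z| = 72 ℏ

m_l ∈ {-8, -7, -6, -5, -4, -3, -2, -1, 0, 1, 2, 3, 4, 5, 6, 7, 8}.
Σ|m_l| = l(l+1) = 72.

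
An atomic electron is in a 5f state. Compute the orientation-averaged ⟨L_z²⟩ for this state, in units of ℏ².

⟨L_z²⟩ = 4 ℏ²

For 5f, l = 3.
The allowed m_l values are -3, -2, -1, 0, 1, 2, 3.
⟨L_z²⟩ = ℏ²·(Σ m_l²)/(2l+1) = ℏ²·28/7 = 4ℏ².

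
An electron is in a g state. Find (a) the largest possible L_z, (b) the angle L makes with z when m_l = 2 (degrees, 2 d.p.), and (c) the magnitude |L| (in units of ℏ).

A g state has l = 4.
L_z,max = lℏ = 4ℏ.
For m_l = 2: cos θ = 2/√20, θ ≈ 63.43°.
|L| = ℏ√(4·5) = 2√5 ℏ ≈ 4.472ℏ.

L_z,max = 4ℏ; θ(m_l=2) ≈ 63.43°; |L| = 2√5 ℏ ≈ 4.472ℏ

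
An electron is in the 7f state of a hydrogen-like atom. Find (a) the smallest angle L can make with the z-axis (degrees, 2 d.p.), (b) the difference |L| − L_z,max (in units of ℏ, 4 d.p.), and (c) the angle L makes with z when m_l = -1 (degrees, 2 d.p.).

For 7f, l = 3.
cos θ_min = 3/√12, so θ_min ≈ 30.00°.
|L| − L_z,max = (2√3 − 3)ℏ ≈ 0.4641ℏ.
For m_l = -1: cos θ = -1/√12, θ ≈ 106.78°.

θ_min ≈ 30.00°; |L|−L_z,max ≈ 0.4641ℏ; θ(m_l=-1) ≈ 106.78°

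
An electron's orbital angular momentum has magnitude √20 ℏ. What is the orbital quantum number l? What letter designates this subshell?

|L| = ℏ√(l(l+1)), so l(l+1) = 20.
l² + l − 20 = 0 ⇒ l = 4.

l = 4 (g orbital)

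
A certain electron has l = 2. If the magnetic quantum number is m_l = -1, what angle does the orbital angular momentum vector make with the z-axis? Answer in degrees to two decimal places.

|L| = √(l(l+1)) ℏ = √6 ℏ.
L_z = m_l ℏ = −1ℏ.
cos θ = L_z/|L| = -1/√6, so θ ≈ 114.09°.

θ ≈ 114.09°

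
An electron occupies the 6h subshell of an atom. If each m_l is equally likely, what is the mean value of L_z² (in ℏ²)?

⟨L_z²⟩ = 10 ℏ²

6h means n = 6, l = 5.
m_l runs from −5 to 5, i.e. {-5, -4, -3, -2, -1, 0, 1, 2, 3, 4, 5}.
⟨L_z²⟩ = ℏ²·(Σ m_l²)/(2l+1) = ℏ²·110/11 = 10ℏ².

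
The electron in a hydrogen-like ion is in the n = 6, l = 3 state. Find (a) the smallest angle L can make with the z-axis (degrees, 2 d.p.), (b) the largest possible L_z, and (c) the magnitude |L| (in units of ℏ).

cos θ_min = 3/√12, so θ_min ≈ 30.00°.
L_z,max = lℏ = 3ℏ.
|L| = ℏ√(3·4) = 2√3 ℏ ≈ 3.464ℏ.

θ_min ≈ 30.00°; L_z,max = 3ℏ; |L| = 2√3 ℏ ≈ 3.464ℏ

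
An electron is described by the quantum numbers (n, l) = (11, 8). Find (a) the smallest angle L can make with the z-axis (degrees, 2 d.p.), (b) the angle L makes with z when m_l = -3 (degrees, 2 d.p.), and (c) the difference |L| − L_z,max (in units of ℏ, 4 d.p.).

θ_min ≈ 19.47°; θ(m_l=-3) ≈ 110.70°; |L|−L_z,max ≈ 0.4853ℏ

cos θ_min = 8/√72, so θ_min ≈ 19.47°.
For m_l = -3: cos θ = -3/√72, θ ≈ 110.70°.
|L| − L_z,max = (6√2 − 8)ℏ ≈ 0.4853ℏ.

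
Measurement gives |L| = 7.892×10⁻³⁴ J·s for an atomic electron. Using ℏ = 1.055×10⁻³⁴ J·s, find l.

l = 7

In units of ℏ, |L| ≈ 7.481.
(|L|/ℏ)² = l(l+1) ≈ 55.96 ⇒ l = 7.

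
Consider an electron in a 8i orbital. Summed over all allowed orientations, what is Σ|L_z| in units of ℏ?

Σ|L_z| = 42 ℏ

8i means n = 8, l = 6.
m_l runs from −6 to 6, i.e. {-6, -5, -4, -3, -2, -1, 0, 1, 2, 3, 4, 5, 6}.
Σ|m_l| = l(l+1) = 42.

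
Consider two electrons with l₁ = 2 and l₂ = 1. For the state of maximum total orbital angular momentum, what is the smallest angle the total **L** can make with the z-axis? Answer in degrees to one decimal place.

L runs from |2 − 1| = 1 to 2 + 1 = 3.
Allowed values: L = 1, 2, 3.
The maximum is L = 3, with |L_tot| = ℏ√(3·4) = 2√3 ℏ.
The minimum angle with z is arccos(3/√12) ≈ 30.0°.

θ_min ≈ 30.0°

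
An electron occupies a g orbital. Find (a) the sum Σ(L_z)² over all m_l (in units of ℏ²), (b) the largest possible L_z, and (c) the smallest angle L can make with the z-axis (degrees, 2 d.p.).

Σ(L_z)² = 60 ℏ²; L_z,max = 4ℏ; θ_min ≈ 26.57°

For a g orbital, l = 4.
Σ m_l² = 60, so Σ(L_z)² = 60 ℏ².
L_z,max = lℏ = 4ℏ.
cos θ_min = 4/√20, so θ_min ≈ 26.57°.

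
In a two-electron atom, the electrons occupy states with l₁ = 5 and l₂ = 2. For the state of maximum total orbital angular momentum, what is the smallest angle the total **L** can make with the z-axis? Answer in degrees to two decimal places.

θ_min ≈ 20.70°

Angular momentum addition gives L = |l₁ − l₂|, …, l₁ + l₂.
L ∈ {3, 4, 5, 6, 7}.
The maximum is L = 7, with |L_tot| = ℏ√(7·8) = 2√14 ℏ.
The minimum angle with z is arccos(7/√56) ≈ 20.70°.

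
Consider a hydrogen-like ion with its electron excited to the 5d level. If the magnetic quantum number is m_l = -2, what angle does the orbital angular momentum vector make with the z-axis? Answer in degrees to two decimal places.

The 5d level has l = 2.
|L| = ℏ√(l(l+1)) = √6 ℏ.
L_z = m_l ℏ = −2ℏ.
cos θ = L_z/|L| = -2/√6, so θ ≈ 144.74°.

θ ≈ 144.74°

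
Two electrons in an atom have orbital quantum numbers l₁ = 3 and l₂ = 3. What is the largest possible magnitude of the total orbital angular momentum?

|L_tot|_max = √42 ℏ ≈ 6.481ℏ

The total orbital quantum number L ranges from |l₁ − l₂| to l₁ + l₂ in integer steps.
So L can be 0, 1, 2, 3, 4, 5, 6.
The largest magnitude corresponds to L = 6: |L_tot| = ℏ√(6·7) = √42 ℏ.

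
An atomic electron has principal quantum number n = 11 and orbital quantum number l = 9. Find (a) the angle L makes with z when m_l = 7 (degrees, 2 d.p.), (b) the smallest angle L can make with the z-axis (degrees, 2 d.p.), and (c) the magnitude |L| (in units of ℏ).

θ(m_l=7) ≈ 42.45°; θ_min ≈ 18.43°; |L| = 3√10 ℏ ≈ 9.487ℏ

For m_l = 7: cos θ = 7/√90, θ ≈ 42.45°.
cos θ_min = 9/√90, so θ_min ≈ 18.43°.
|L| = ℏ√(9·10) = 3√10 ℏ ≈ 9.487ℏ.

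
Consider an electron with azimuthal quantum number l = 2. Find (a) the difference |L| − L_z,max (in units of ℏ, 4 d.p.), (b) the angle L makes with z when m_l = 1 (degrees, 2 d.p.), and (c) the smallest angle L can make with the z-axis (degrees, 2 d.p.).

|L|−L_z,max ≈ 0.4495ℏ; θ(m_l=1) ≈ 65.91°; θ_min ≈ 35.26°

|L| − L_z,max = (√6 − 2)ℏ ≈ 0.4495ℏ.
For m_l = 1: cos θ = 1/√6, θ ≈ 65.91°.
cos θ_min = 2/√6, so θ_min ≈ 35.26°.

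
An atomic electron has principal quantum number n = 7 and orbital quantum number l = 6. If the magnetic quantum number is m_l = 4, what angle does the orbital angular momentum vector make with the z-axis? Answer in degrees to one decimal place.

θ ≈ 51.9°

|L| = ℏ√(l(l+1)) = √42 ℏ.
L_z = m_l ℏ = 4ℏ.
cos θ = L_z/|L| = 4/√42, so θ ≈ 51.9°.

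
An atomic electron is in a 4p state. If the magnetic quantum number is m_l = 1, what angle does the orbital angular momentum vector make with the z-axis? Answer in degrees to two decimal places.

For 4p, l = 1.
|L|² = l(l+1)ℏ² = 2ℏ², so |L| = √2 ℏ.
L_z = m_l ℏ = 1ℏ.
cos θ = L_z/|L| = 1/√2, so θ ≈ 45.00°.

θ ≈ 45.00°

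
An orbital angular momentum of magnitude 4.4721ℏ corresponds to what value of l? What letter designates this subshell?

l = 4 (g orbital)

Since |L|² = l(l+1)ℏ², l(l+1) = 20.
l² + l − 20 = 0 ⇒ l = 4.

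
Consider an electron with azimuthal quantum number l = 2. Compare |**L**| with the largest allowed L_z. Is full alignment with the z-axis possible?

|L| = √6 ℏ ≈ 2.4495ℏ, while L_z,max = lℏ = 2ℏ.
Since |L| > L_z,max, the vector can never point exactly along z; the closest it comes is θ_min = arccos(2/√6) ≈ 35.3°.

No: L_z,max = 2ℏ < |L| = √6 ℏ ≈ 2.449ℏ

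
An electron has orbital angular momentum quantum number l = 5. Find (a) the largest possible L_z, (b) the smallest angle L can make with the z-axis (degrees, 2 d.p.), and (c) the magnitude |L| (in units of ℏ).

L_z,max = lℏ = 5ℏ.
cos θ_min = 5/√30, so θ_min ≈ 24.09°.
|L| = ℏ√(5·6) = √30 ℏ ≈ 5.477ℏ.

L_z,max = 5ℏ; θ_min ≈ 24.09°; |L| = √30 ℏ ≈ 5.477ℏ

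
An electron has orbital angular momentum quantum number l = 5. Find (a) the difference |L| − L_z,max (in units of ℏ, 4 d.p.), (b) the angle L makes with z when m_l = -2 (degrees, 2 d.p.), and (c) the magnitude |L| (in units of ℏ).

|L| − L_z,max = (√30 − 5)ℏ ≈ 0.4772ℏ.
For m_l = -2: cos θ = -2/√30, θ ≈ 111.42°.
|L| = ℏ√(5·6) = √30 ℏ ≈ 5.477ℏ.

|L|−L_z,max ≈ 0.4772ℏ; θ(m_l=-2) ≈ 111.42°; |L| = √30 ℏ ≈ 5.477ℏ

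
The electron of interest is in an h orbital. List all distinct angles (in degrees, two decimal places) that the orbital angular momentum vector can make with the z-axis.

An h state has l = 5.
|L| = ℏ√(l(l+1)) = √30 ℏ.
cos θ = m_l/√30 for each m_l ∈ {-5, -4, -3, -2, -1, 0, 1, 2, 3, 4, 5}.

θ ∈ {24.09°, 43.09°, 56.79°, 68.58°, 79.48°, 90.00°, 100.52°, 111.42°, 123.21°, 136.91°, 155.91°}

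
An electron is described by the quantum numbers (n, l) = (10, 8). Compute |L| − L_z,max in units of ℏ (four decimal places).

|L| = 6√2 ℏ ≈ 8.4853ℏ, while L_z,max = lℏ = 8ℏ.
The difference is (6√2 − 8)ℏ ≈ 0.4853ℏ.

|L| − L_z,max ≈ 0.4853ℏ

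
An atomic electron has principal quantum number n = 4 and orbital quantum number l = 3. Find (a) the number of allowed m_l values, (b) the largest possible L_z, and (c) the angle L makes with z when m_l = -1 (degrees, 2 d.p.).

There are 2l+1 = 7 values of m_l.
L_z,max = lℏ = 3ℏ.
For m_l = -1: cos θ = -1/√12, θ ≈ 106.78°.

7 values; L_z,max = 3ℏ; θ(m_l=-1) ≈ 106.78°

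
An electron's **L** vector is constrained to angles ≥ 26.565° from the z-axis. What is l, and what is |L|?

l = 4, |L| = 2√5 ℏ ≈ 4.472ℏ

cos θ_min = l/√(l(l+1)) = √(l/(l+1)), so l/(l+1) = cos²(26.565°) = 0.8000.
Thus l = 0.8000/(1 − 0.8000) ≈ 4.
Then |L| = ℏ√(4·5) = 2√5 ℏ.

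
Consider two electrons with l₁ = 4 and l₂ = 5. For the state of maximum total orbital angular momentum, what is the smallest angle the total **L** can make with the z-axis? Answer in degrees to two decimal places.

By the triangle rule, |l₁ − l₂| ≤ L ≤ l₁ + l₂.
So L can be 1, 2, 3, 4, 5, 6, 7, 8, 9.
The maximum is L = 9, with |L_tot| = ℏ√(9·10) = 3√10 ℏ.
The minimum angle with z is arccos(9/√90) ≈ 18.43°.

θ_min ≈ 18.43°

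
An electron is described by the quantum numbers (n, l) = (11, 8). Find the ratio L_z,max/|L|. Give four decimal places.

L_z,max/|L| = 0.9428

|L| = 6√2 ℏ ≈ 8.4853ℏ, while L_z,max = lℏ = 8ℏ.
L_z,max/|L| = 8/√72 = 0.9428.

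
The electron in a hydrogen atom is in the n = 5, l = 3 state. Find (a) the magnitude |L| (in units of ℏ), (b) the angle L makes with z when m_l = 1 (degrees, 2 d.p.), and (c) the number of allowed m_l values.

|L| = 2√3 ℏ ≈ 3.464ℏ; θ(m_l=1) ≈ 73.22°; 7 values

|L| = ℏ√(3·4) = 2√3 ℏ ≈ 3.464ℏ.
For m_l = 1: cos θ = 1/√12, θ ≈ 73.22°.
There are 2l+1 = 7 values of m_l.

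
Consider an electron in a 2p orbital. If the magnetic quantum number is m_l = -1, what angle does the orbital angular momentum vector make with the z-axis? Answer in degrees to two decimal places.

2p means n = 2, l = 1.
|L| = √(l(l+1)) ℏ = √2 ℏ.
L_z = m_l ℏ = −1ℏ.
cos θ = L_z/|L| = -1/√2, so θ ≈ 135.00°.

θ ≈ 135.00°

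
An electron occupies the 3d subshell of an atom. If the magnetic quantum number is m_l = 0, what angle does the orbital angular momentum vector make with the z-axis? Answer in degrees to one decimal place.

θ ≈ 90.0°

The 3d subshell has l = 2.
|L|² = l(l+1)ℏ² = 6ℏ², so |L| = √6 ℏ.
L_z = m_l ℏ = 0ℏ.
cos θ = L_z/|L| = 0/√6, so θ ≈ 90.0°.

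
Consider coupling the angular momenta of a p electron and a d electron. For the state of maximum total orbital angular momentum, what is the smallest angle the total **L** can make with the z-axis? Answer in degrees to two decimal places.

By the triangle rule, |l₁ − l₂| ≤ L ≤ l₁ + l₂.
So L can be 1, 2, 3.
The maximum is L = 3, with |L_tot| = ℏ√(3·4) = 2√3 ℏ.
The minimum angle with z is arccos(3/√12) ≈ 30.00°.

θ_min ≈ 30.00°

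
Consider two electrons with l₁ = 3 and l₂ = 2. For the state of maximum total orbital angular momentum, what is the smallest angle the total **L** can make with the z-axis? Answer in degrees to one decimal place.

Angular momentum addition gives L = |l₁ − l₂|, …, l₁ + l₂.
So L can be 1, 2, 3, 4, 5.
The maximum is L = 5, with |L_tot| = ℏ√(5·6) = √30 ℏ.
The minimum angle with z is arccos(5/√30) ≈ 24.1°.

θ_min ≈ 24.1°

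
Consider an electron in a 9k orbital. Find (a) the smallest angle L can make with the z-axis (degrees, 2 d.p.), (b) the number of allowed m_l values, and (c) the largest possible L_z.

For 9k, l = 7.
cos θ_min = 7/√56, so θ_min ≈ 20.70°.
There are 2l+1 = 15 values of m_l.
L_z,max = lℏ = 7ℏ.

θ_min ≈ 20.70°; 15 values; L_z,max = 7ℏ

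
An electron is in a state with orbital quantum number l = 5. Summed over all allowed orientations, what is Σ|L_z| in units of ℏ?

Σ|L_z| = 30 ℏ

The allowed m_l values are -5, -4, -3, -2, -1, 0, 1, 2, 3, 4, 5.
Σ|m_l| = l(l+1) = 30.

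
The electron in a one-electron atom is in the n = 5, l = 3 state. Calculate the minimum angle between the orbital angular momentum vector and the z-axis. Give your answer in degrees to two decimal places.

|L| = √(l(l+1)) ℏ = 2√3 ℏ.
The smallest angle corresponds to the largest L_z, i.e. m_l = l = 3, giving L_z = 3ℏ.
cos θ_min = 3/√12, so θ_min ≈ 30.00°.

θ_min ≈ 30.00°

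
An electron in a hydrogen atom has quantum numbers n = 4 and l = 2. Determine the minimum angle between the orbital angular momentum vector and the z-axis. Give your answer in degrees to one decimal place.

|L| = ℏ√(l(l+1)) = √6 ℏ.
The smallest angle corresponds to the largest L_z, i.e. m_l = l = 2, giving L_z = 2ℏ.
cos θ_min = 2/√6, so θ_min ≈ 35.3°.

θ_min ≈ 35.3°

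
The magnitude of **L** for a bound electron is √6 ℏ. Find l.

l = 2

Since |L|² = l(l+1)ℏ², l(l+1) = 6.
l² + l − 6 = 0 ⇒ l = 2.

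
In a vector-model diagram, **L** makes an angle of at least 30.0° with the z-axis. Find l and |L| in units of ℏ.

l = 3, |L| = 2√3 ℏ ≈ 3.464ℏ

cos θ_min = l/√(l(l+1)) = √(l/(l+1)), so l/(l+1) = cos²(30.0°) = 0.7500.
Thus l = 0.7500/(1 − 0.7500) ≈ 3.
Then |L| = ℏ√(3·4) = 2√3 ℏ.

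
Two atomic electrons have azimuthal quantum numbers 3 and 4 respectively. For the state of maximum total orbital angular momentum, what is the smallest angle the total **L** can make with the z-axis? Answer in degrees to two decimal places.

θ_min ≈ 20.70°

By the triangle rule, |l₁ − l₂| ≤ L ≤ l₁ + l₂.
L ∈ {1, 2, 3, 4, 5, 6, 7}.
The maximum is L = 7, with |L_tot| = ℏ√(7·8) = 2√14 ℏ.
The minimum angle with z is arccos(7/√56) ≈ 20.70°.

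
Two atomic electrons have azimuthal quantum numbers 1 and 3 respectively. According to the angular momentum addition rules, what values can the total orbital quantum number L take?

L = 2, 3, 4

Angular momentum addition gives L = |l₁ − l₂|, …, l₁ + l₂.
So L can be 2, 3, 4.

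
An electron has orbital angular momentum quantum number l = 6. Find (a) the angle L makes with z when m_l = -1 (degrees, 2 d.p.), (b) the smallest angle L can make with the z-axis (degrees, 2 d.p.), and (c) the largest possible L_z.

θ(m_l=-1) ≈ 98.88°; θ_min ≈ 22.21°; L_z,max = 6ℏ

For m_l = -1: cos θ = -1/√42, θ ≈ 98.88°.
cos θ_min = 6/√42, so θ_min ≈ 22.21°.
L_z,max = lℏ = 6ℏ.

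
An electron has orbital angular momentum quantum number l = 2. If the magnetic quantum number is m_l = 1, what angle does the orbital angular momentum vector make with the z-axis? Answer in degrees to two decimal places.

θ ≈ 65.91°

|L| = ℏ√(l(l+1)) = √6 ℏ.
L_z = m_l ℏ = 1ℏ.
cos θ = L_z/|L| = 1/√6, so θ ≈ 65.91°.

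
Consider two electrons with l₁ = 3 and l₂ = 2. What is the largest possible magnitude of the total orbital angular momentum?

|L_tot|_max = √30 ℏ ≈ 5.477ℏ

By the triangle rule, |l₁ − l₂| ≤ L ≤ l₁ + l₂.
L ∈ {1, 2, 3, 4, 5}.
The largest magnitude corresponds to L = 5: |L_tot| = ℏ√(5·6) = √30 ℏ.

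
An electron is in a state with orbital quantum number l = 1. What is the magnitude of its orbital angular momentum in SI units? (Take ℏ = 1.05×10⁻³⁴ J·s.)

|L| = 1.48×10⁻³⁴ J·s

|L| = ℏ√(l(l+1)) = ℏ√(1·2) = √2 ℏ
Numerically, |L| = 1.414 × (1.05×10⁻³⁴ J·s) = 1.48×10⁻³⁴ J·s.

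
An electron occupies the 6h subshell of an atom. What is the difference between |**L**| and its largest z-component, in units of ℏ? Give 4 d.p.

|L| − L_z,max ≈ 0.4772ℏ

The 6h subshell has l = 5.
|L| = √30 ℏ ≈ 5.4772ℏ, while L_z,max = lℏ = 5ℏ.
The difference is (√30 − 5)ℏ ≈ 0.4772ℏ.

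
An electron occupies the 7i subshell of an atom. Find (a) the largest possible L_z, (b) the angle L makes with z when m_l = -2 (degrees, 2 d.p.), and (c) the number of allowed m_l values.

For 7i, l = 6.
L_z,max = lℏ = 6ℏ.
For m_l = -2: cos θ = -2/√42, θ ≈ 107.98°.
There are 2l+1 = 13 values of m_l.

L_z,max = 6ℏ; θ(m_l=-2) ≈ 107.98°; 13 values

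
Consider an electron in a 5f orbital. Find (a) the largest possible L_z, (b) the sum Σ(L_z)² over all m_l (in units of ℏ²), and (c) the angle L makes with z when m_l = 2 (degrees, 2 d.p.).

The 5f subshell has l = 3.
L_z,max = lℏ = 3ℏ.
Σ m_l² = 28, so Σ(L_z)² = 28 ℏ².
For m_l = 2: cos θ = 2/√12, θ ≈ 54.74°.

L_z,max = 3ℏ; Σ(L_z)² = 28 ℏ²; θ(m_l=2) ≈ 54.74°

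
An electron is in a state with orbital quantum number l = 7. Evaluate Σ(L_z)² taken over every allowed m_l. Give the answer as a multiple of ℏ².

Σ(L_z)² = 280 ℏ²

The allowed m_l values are -7, -6, -5, -4, -3, -2, -1, 0, 1, 2, 3, 4, 5, 6, 7.
Σ m_l² = l(l+1)(2l+1)/3 = 7·8·15/3 = 280.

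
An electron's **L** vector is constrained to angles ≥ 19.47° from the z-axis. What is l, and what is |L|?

l = 8, |L| = 6√2 ℏ ≈ 8.485ℏ

cos²θ_min = l/(l+1) = 0.8889.
l = cos²θ/sin²θ ≈ 8.
Then |L| = ℏ√(8·9) = 6√2 ℏ.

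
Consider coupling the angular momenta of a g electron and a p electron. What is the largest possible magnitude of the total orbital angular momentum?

|L_tot|_max = √30 ℏ ≈ 5.477ℏ

The total orbital quantum number L ranges from |l₁ − l₂| to l₁ + l₂ in integer steps.
L ∈ {3, 4, 5}.
The largest magnitude corresponds to L = 5: |L_tot| = ℏ√(5·6) = √30 ℏ.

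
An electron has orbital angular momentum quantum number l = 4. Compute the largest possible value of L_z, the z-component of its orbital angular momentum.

L_z = m_l ℏ with m_l ∈ {−4, …, 4}; the maximum is m_l = 4.

L_z,max = 4ℏ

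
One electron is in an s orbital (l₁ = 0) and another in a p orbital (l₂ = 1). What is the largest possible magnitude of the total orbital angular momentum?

Angular momentum addition gives L = |l₁ − l₂|, …, l₁ + l₂.
Allowed values: L = 1.
The largest magnitude corresponds to L = 1: |L_tot| = ℏ√(1·2) = √2 ℏ.

|L_tot|_max = √2 ℏ ≈ 1.414ℏ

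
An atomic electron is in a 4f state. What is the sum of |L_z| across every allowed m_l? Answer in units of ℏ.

Σ|L_z| = 12 ℏ

4f means n = 4, l = 3.
m_l ∈ {-3, -2, -1, 0, 1, 2, 3}.
Σ|m_l| = l(l+1) = 12.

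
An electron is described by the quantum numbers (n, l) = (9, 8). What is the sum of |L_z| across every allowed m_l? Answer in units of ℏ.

Σ|L_z| = 72 ℏ

The allowed m_l values are -8, -7, -6, -5, -4, -3, -2, -1, 0, 1, 2, 3, 4, 5, 6, 7, 8.
Σ|m_l| = l(l+1) = 72.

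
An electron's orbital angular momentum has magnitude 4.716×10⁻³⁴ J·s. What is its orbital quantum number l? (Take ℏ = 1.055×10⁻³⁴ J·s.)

l = 4

Dividing by ℏ: |L|/ℏ ≈ 4.470.
l(l+1) ≈ 4.470² ≈ 19.98, so l = 4.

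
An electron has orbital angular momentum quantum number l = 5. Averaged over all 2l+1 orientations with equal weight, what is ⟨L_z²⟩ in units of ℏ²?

m_l runs from −5 to 5, i.e. {-5, -4, -3, -2, -1, 0, 1, 2, 3, 4, 5}.
⟨L_z²⟩ = ℏ²·l(l+1)/3 = 10ℏ².

⟨L_z²⟩ = 10 ℏ²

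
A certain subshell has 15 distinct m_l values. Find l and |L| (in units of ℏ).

2l + 1 = 15 ⇒ l = 7.
|L| = ℏ√(l(l+1)) = ℏ√(7·8) = 2√14 ℏ.

l = 7, |L| = 2√14 ℏ ≈ 7.483ℏ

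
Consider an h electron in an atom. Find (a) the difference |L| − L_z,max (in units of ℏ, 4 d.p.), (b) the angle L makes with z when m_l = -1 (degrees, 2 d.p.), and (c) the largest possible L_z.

|L|−L_z,max ≈ 0.4772ℏ; θ(m_l=-1) ≈ 100.52°; L_z,max = 5ℏ

An h state has l = 5.
|L| − L_z,max = (√30 − 5)ℏ ≈ 0.4772ℏ.
For m_l = -1: cos θ = -1/√30, θ ≈ 100.52°.
L_z,max = lℏ = 5ℏ.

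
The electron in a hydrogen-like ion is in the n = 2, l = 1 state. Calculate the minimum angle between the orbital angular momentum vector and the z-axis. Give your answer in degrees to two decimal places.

|L|² = l(l+1)ℏ² = 2ℏ², so |L| = √2 ℏ.
The smallest angle corresponds to the largest L_z, i.e. m_l = l = 1, giving L_z = 1ℏ.
cos θ_min = 1/√2, so θ_min ≈ 45.00°.

θ_min ≈ 45.00°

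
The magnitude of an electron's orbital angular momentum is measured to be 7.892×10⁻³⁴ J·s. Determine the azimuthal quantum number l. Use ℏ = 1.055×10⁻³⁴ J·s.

l = 7

|L|/ℏ = (7.892×10⁻³⁴)/(1.055×10⁻³⁴) ≈ 7.481.
l(l+1) ≈ 7.481² ≈ 55.96, so l = 7.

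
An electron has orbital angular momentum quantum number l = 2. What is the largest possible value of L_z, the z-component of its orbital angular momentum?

L_z,max = 2ℏ

L_z = m_l ℏ with m_l ∈ {−2, …, 2}; the maximum is m_l = 2.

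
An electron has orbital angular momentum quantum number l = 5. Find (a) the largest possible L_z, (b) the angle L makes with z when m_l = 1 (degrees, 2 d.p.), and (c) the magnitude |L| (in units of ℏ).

L_z,max = lℏ = 5ℏ.
For m_l = 1: cos θ = 1/√30, θ ≈ 79.48°.
|L| = ℏ√(5·6) = √30 ℏ ≈ 5.477ℏ.

L_z,max = 5ℏ; θ(m_l=1) ≈ 79.48°; |L| = √30 ℏ ≈ 5.477ℏ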